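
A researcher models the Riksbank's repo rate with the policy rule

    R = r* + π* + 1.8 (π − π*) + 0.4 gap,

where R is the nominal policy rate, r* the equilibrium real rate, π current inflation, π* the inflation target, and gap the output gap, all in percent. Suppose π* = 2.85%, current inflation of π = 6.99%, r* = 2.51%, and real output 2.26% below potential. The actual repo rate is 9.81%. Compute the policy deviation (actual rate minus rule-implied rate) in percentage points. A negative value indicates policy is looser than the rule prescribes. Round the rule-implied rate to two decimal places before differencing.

Output 2.26% below potential → gap = -2.26.
R = 2.51 + 2.85 + 1.8 × (6.99 − 2.85) + 0.4 × (-2.26)
   = 2.51 + 2.85 + 7.452 − 0.904 = 11.91
Deviation = 9.81 − 11.91 = -2.10 pp.

-2.10 pp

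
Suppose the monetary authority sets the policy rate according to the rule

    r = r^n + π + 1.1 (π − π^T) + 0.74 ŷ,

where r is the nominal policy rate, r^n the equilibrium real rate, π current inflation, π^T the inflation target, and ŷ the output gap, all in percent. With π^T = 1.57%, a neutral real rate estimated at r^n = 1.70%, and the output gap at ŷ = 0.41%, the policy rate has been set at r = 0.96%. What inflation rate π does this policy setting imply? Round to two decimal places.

Collecting π: r = r^n + (1 + 1.1) π − 1.1 π^T + 0.74 ŷ
2.1 π = 0.96 − 1.70 + 1.1 × 1.57 − 0.74 × 0.41 = 0.6836
π = 0.6836 / 2.1 = 0.33

0.33%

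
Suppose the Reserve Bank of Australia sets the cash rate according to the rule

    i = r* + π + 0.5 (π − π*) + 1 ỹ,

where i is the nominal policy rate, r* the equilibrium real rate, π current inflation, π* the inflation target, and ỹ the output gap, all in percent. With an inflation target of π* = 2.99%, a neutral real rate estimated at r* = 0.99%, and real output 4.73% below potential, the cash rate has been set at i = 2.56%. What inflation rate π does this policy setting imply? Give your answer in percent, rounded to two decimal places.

Output 4.73% below potential → ỹ = -4.73.
Collecting π: i = r* + (1 + 0.5) π − 0.5 π* + 1 ỹ
1.5 π = 2.56 − 0.99 + 0.5 × 2.99 − 1 × (-4.73) = 7.795
π = 7.795 / 1.5 = 5.20

5.20%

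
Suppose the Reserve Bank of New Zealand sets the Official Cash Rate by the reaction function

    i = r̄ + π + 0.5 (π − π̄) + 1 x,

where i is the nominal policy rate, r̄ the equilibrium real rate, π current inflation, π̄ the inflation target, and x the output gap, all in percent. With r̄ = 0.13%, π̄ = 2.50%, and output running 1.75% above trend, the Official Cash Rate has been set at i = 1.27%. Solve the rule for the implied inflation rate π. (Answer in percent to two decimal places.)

Output 1.75% above potential → x = 1.75.
Collecting π: i = r̄ + (1 + 0.5) π − 0.5 π̄ + 1 x
1.5 π = 1.27 − 0.13 + 0.5 × 2.50 − 1 × 1.75 = 0.64
π = 0.64 / 1.5 = 0.43

0.43%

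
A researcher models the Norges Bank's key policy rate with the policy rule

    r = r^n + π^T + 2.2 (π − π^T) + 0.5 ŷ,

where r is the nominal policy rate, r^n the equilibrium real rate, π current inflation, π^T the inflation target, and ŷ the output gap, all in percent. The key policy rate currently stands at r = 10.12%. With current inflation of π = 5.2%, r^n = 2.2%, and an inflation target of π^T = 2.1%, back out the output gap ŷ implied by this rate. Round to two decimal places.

0.5 ŷ = 10.12 − 2.2 − 2.1 − 2.2 × (5.2 − 2.1) = -1
ŷ = -1 / 0.5 = -2.00

-2.00%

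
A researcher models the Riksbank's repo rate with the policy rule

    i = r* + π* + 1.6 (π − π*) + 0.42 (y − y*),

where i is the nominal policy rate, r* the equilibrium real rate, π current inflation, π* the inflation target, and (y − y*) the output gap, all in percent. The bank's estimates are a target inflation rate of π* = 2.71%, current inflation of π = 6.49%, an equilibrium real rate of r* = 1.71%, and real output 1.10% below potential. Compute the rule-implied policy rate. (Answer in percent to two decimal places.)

Output 1.10% below potential → (y − y*) = -1.10.
i = 1.71 + 2.71 + 1.6 × (6.49 − 2.71) + 0.42 × (-1.10)
   = 1.71 + 2.71 + 6.048 − 0.462 = 10.01

10.01%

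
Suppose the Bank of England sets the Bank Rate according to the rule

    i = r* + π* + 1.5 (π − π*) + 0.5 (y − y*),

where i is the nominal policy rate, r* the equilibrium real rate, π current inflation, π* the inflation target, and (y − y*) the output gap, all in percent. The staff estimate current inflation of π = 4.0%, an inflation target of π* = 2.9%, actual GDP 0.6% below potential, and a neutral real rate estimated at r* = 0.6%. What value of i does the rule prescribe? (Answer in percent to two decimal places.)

Output 0.6% below potential → (y − y*) = -0.6.
i = 0.6 + 2.9 + 1.5 × (4.0 − 2.9) + 0.5 × (-0.6)
   = 0.6 + 2.9 + 1.65 − 0.3 = 4.85

4.85%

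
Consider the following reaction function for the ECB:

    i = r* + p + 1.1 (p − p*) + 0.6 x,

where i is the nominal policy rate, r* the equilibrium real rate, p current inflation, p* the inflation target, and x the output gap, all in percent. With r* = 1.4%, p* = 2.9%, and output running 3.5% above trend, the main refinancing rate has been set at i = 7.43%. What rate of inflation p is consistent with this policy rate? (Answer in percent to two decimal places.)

Output 3.5% above potential → x = 3.5.
Collecting p: i = r* + (1 + 1.1) p − 1.1 p* + 0.6 x
2.1 p = 7.43 − 1.4 + 1.1 × 2.9 − 0.6 × 3.5 = 7.12
p = 7.12 / 2.1 = 3.39

3.39%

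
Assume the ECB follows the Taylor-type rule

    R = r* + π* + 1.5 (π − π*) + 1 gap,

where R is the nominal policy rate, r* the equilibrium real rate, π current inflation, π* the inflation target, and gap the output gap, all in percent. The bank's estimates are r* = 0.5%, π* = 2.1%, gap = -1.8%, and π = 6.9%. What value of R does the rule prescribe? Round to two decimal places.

R = 0.5 + 2.1 + 1.5 × (6.9 − 2.1) + 1 × (-1.8)
   = 0.5 + 2.1 + 7.2 − 1.8 = 8.00

8.00%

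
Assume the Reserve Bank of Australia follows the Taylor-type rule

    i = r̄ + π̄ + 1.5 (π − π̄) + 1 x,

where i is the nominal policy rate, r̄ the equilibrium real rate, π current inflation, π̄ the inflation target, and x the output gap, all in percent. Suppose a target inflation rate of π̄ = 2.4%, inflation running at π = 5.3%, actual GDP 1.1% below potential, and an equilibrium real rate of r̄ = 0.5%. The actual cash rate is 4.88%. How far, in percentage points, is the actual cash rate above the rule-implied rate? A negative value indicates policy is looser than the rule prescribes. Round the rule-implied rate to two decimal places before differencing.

Output 1.1% below potential → x = -1.1.
i = 0.5 + 2.4 + 1.5 × (5.3 − 2.4) + 1 × (-1.1)
   = 0.5 + 2.4 + 4.35 − 1.1 = 6.15
Deviation = 4.88 − 6.15 = -1.27 pp.

-1.27 pp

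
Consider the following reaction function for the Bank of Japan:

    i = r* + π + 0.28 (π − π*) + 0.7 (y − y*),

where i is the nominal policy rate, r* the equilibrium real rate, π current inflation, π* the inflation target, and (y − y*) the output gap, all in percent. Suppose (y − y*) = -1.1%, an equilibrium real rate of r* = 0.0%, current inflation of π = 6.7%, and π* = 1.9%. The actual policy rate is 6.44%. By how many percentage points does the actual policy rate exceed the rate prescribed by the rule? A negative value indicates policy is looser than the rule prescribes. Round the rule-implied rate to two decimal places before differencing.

i = 0.0 + 6.7 + 0.28 × (6.7 − 1.9) + 0.7 × (-1.1)
   = 0.0 + 6.7 + 1.344 − 0.77 = 7.27
Deviation = 6.44 − 7.27 = -0.83 pp.

-0.83 pp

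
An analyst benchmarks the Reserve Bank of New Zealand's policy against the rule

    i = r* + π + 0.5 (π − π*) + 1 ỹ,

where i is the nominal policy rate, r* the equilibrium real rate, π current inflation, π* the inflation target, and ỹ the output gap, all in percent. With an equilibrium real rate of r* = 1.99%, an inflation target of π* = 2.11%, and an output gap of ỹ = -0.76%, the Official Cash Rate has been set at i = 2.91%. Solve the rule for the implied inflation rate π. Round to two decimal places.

Collecting π: i = r* + (1 + 0.5) π − 0.5 π* + 1 ỹ
1.5 π = 2.91 − 1.99 + 0.5 × 2.11 − 1 × (-0.76) = 2.735
π = 2.735 / 1.5 = 1.82

1.82%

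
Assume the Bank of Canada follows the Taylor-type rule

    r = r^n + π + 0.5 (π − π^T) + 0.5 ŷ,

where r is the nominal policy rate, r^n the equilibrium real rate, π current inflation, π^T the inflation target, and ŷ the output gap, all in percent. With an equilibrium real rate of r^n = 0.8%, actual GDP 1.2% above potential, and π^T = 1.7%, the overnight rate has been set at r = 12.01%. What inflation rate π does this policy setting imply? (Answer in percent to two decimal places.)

7.64%

Output 1.2% above potential → ŷ = 1.2.
Collecting π: r = r^n + (1 + 0.5) π − 0.5 π^T + 0.5 ŷ
1.5 π = 12.01 − 0.8 + 0.5 × 1.7 − 0.5 × 1.2 = 11.46
π = 11.46 / 1.5 = 7.64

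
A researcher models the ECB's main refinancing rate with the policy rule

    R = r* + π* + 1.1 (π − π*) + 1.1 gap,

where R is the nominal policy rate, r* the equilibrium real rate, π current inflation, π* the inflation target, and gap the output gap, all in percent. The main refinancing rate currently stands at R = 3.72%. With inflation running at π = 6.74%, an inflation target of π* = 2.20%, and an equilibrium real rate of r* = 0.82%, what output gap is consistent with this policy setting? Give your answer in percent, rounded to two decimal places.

-3.90%

1.1 gap = 3.72 − 0.82 − 2.20 − 1.1 × (6.74 − 2.20) = -4.294
gap = -4.294 / 1.1 = -3.90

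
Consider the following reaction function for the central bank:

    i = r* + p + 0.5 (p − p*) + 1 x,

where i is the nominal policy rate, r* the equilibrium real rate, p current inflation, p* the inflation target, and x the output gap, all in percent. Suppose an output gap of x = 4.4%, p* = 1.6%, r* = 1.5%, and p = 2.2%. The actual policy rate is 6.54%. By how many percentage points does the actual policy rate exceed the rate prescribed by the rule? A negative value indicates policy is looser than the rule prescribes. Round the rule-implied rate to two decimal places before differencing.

i = 1.5 + 2.2 + 0.5 × (2.2 − 1.6) + 1 × 4.4
   = 1.5 + 2.2 + 0.3 + 4.4 = 8.40
Deviation = 6.54 − 8.40 = -1.86 pp.

-1.86 pp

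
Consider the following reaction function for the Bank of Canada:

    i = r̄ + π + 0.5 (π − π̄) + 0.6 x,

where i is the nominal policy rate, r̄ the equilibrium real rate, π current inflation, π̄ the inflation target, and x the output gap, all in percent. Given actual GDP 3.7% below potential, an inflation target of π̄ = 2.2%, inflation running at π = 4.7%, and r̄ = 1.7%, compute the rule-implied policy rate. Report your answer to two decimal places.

5.43%

Output 3.7% below potential → x = -3.7.
i = 1.7 + 4.7 + 0.5 × (4.7 − 2.2) + 0.6 × (-3.7)
   = 1.7 + 4.7 + 1.25 − 2.22 = 5.43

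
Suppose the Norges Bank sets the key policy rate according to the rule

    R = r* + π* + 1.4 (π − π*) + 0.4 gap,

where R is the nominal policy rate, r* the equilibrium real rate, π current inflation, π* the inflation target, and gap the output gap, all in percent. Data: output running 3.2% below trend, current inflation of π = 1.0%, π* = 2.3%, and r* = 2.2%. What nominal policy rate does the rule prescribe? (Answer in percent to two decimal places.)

1.40%

Output 3.2% below potential → gap = -3.2.
R = 2.2 + 2.3 + 1.4 × (1.0 − 2.3) + 0.4 × (-3.2)
   = 2.2 + 2.3 − 1.82 − 1.28 = 1.40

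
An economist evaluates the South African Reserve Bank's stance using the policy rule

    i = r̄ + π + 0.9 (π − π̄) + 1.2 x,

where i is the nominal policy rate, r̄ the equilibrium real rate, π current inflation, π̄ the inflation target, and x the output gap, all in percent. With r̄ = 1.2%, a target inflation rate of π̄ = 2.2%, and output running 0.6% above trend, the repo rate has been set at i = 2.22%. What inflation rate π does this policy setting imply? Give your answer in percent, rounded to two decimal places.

1.20%

Output 0.6% above potential → x = 0.6.
Collecting π: i = r̄ + (1 + 0.9) π − 0.9 π̄ + 1.2 x
1.9 π = 2.22 − 1.2 + 0.9 × 2.2 − 1.2 × 0.6 = 2.28
π = 2.28 / 1.9 = 1.20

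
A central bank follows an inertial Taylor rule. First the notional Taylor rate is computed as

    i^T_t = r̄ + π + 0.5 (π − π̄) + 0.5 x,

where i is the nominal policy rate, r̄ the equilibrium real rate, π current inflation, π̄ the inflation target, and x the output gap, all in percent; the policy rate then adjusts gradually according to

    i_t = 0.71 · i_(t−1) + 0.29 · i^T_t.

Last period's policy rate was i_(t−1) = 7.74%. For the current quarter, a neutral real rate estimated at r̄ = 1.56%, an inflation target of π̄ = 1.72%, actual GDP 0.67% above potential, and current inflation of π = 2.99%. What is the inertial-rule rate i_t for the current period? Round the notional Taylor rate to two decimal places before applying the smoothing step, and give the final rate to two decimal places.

7.10%

Output 0.67% above potential → x = 0.67.
i^T_t = 1.56 + 2.99 + 0.5 × (2.99 − 1.72) + 0.5 × 0.67
   = 1.56 + 2.99 + 0.635 + 0.335 = 5.52
i_t = 0.71 × 7.74 + 0.29 × 5.52 = 5.4954 + 1.6008 = 7.10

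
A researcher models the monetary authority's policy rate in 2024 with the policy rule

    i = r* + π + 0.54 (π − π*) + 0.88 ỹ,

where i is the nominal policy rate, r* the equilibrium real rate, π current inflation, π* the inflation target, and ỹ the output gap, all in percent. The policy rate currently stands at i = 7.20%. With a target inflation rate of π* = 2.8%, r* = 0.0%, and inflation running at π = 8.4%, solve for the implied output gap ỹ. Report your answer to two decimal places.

-4.80%

0.88 ỹ = 7.20 − 0.0 − 8.4 − 0.54 × (8.4 − 2.8) = -4.224
ỹ = -4.224 / 0.88 = -4.80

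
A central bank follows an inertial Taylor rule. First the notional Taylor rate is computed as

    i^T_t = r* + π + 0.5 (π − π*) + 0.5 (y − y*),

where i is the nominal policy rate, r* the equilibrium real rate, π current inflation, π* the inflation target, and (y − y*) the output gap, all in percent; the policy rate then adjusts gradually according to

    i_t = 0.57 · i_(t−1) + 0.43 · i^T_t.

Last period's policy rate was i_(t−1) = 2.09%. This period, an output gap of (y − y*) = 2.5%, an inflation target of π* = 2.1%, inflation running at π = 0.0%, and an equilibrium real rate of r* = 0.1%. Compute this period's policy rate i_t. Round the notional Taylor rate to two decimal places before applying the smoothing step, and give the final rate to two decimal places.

1.32%

i^T_t = 0.1 + 0.0 + 0.5 × (0.0 − 2.1) + 0.5 × 2.5
   = 0.1 + 0 − 1.05 + 1.25 = 0.30
i_t = 0.57 × 2.09 + 0.43 × 0.30 = 1.1913 + 0.129 = 1.32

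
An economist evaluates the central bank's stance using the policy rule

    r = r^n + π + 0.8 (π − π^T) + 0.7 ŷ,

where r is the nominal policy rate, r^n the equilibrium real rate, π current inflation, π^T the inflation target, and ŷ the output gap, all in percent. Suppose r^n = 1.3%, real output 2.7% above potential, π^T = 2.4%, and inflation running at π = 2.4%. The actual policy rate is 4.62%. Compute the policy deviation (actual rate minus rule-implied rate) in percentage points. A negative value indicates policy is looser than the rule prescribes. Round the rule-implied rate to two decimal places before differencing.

Output 2.7% above potential → ŷ = 2.7.
r = 1.3 + 2.4 + 0.8 × (2.4 − 2.4) + 0.7 × 2.7
   = 1.3 + 2.4 + 0 + 1.89 = 5.59
Deviation = 4.62 − 5.59 = -0.97 pp.

-0.97 pp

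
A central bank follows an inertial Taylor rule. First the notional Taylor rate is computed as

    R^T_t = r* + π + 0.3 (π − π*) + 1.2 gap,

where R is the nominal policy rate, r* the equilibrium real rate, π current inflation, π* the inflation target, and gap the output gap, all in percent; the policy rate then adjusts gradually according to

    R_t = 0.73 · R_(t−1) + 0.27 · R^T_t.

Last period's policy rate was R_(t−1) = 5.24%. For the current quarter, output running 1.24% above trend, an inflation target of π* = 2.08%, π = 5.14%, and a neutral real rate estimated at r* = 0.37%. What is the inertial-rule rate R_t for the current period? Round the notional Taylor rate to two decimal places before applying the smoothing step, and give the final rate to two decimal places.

Output 1.24% above potential → gap = 1.24.
R^T_t = 0.37 + 5.14 + 0.3 × (5.14 − 2.08) + 1.2 × 1.24
   = 0.37 + 5.14 + 0.918 + 1.488 = 7.92
R_t = 0.73 × 5.24 + 0.27 × 7.92 = 3.8252 + 2.1384 = 5.96

5.96%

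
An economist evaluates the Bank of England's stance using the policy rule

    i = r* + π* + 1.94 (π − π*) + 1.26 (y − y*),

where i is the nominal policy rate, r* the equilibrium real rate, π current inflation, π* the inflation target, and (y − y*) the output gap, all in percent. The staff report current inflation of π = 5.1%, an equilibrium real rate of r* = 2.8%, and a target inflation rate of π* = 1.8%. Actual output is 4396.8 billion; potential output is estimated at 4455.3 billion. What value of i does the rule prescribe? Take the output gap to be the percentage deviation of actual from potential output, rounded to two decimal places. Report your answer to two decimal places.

9.35%

Output gap = 100 × (4396.8 − 4455.3) / 4455.3 = -1.31%.
i = 2.80 + 1.80 + 1.94 × (5.10 − 1.80) + 1.26 × (-1.31)
   = 2.80 + 1.8 + 6.402 − 1.6506 = 9.35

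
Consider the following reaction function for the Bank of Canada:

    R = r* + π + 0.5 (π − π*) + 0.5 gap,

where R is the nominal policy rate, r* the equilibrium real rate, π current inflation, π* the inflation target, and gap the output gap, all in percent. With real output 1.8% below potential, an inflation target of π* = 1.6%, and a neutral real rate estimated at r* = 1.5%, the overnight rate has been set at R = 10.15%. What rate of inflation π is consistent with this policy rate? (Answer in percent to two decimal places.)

6.90%

Output 1.8% below potential → gap = -1.8.
Collecting π: R = r* + (1 + 0.5) π − 0.5 π* + 0.5 gap
1.5 π = 10.15 − 1.5 + 0.5 × 1.6 − 0.5 × (-1.8) = 10.35
π = 10.35 / 1.5 = 6.90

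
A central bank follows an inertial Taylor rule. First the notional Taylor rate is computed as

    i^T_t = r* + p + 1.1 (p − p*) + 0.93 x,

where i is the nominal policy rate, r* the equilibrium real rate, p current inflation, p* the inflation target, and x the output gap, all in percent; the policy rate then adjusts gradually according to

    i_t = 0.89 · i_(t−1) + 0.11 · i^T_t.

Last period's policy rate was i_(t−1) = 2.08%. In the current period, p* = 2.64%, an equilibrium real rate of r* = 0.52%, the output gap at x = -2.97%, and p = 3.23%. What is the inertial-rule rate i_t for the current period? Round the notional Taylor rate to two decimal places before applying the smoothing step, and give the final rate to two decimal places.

i^T_t = 0.52 + 3.23 + 1.1 × (3.23 − 2.64) + 0.93 × (-2.97)
   = 0.52 + 3.23 + 0.649 − 2.7621 = 1.64
i_t = 0.89 × 2.08 + 0.11 × 1.64 = 1.8512 + 0.1804 = 2.03

2.03%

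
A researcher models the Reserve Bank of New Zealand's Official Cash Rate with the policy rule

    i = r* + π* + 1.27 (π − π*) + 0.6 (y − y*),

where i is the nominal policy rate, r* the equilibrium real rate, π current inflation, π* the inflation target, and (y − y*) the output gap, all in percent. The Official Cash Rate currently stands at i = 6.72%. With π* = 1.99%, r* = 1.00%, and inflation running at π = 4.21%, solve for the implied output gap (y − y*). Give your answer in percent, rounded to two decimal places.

1.52%

0.6 (y − y*) = 6.72 − 1.00 − 1.99 − 1.27 × (4.21 − 1.99) = 0.9106
(y − y*) = 0.9106 / 0.6 = 1.52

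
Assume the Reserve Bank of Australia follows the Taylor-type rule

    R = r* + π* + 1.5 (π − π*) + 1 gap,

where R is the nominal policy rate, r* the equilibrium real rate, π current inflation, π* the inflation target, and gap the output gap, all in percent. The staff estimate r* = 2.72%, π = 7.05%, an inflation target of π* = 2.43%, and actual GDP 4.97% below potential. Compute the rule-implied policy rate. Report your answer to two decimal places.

Output 4.97% below potential → gap = -4.97.
R = 2.72 + 2.43 + 1.5 × (7.05 − 2.43) + 1 × (-4.97)
   = 2.72 + 2.43 + 6.93 − 4.97 = 7.11

7.11%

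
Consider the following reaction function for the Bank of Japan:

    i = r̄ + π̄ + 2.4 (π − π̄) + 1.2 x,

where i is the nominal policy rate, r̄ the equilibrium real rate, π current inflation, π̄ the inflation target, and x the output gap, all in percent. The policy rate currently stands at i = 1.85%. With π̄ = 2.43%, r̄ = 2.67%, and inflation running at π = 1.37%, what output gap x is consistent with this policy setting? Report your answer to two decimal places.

1.2 x = 1.85 − 2.67 − 2.43 − 2.4 × (1.37 − 2.43) = -0.706
x = -0.706 / 1.2 = -0.59

-0.59%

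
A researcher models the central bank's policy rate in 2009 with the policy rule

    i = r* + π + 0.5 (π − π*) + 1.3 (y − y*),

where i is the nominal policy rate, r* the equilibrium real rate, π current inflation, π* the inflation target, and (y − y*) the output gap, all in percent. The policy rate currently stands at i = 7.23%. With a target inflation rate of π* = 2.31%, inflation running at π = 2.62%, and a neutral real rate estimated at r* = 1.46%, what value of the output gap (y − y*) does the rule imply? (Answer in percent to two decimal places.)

2.30%

1.3 (y − y*) = 7.23 − 1.46 − 2.62 − 0.5 × (2.62 − 2.31) = 2.995
(y − y*) = 2.995 / 1.3 = 2.30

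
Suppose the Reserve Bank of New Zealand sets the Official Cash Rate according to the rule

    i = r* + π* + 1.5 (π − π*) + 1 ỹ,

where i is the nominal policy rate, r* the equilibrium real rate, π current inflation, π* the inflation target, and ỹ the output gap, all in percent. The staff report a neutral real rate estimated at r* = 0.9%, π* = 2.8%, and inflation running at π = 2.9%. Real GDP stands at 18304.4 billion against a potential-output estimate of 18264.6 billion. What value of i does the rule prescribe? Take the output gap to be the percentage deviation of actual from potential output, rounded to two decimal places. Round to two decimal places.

Output gap = 100 × (18304.4 − 18264.6) / 18264.6 = 0.22%.
i = 0.90 + 2.80 + 1.5 × (2.90 − 2.80) + 1 × 0.22
   = 0.90 + 2.8 + 0.15 + 0.22 = 4.07

4.07%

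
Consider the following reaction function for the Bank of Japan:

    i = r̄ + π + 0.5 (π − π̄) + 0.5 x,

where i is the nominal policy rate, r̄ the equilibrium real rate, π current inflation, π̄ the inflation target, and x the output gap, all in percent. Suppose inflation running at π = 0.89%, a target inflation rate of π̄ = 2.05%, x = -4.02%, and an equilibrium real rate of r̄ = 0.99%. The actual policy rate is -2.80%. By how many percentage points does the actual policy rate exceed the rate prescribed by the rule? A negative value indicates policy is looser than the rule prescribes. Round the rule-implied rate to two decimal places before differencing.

i = 0.99 + 0.89 + 0.5 × (0.89 − 2.05) + 0.5 × (-4.02)
   = 0.99 + 0.89 − 0.58 − 2.01 = -0.71
Deviation = -2.80 − (-0.71) = -2.09 pp.

-2.09 pp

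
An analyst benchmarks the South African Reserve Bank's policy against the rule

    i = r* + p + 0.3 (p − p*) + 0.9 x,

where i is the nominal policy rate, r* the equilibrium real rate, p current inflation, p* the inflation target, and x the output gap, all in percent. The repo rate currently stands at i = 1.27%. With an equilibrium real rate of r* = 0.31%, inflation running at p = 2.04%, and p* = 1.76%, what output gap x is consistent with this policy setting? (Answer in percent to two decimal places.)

0.9 x = 1.27 − 0.31 − 2.04 − 0.3 × (2.04 − 1.76) = -1.164
x = -1.164 / 0.9 = -1.29

-1.29%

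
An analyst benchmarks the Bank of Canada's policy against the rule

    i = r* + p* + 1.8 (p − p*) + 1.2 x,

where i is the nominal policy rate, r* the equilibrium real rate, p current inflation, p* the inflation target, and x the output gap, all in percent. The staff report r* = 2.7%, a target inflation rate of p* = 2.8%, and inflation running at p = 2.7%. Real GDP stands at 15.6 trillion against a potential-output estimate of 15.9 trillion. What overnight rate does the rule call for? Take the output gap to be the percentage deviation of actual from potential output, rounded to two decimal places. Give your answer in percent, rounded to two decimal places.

3.05%

Output gap = 100 × (15.6 − 15.9) / 15.9 = -1.89%.
i = 2.70 + 2.80 + 1.8 × (2.70 − 2.80) + 1.2 × (-1.89)
   = 2.70 + 2.8 − 0.18 − 2.268 = 3.05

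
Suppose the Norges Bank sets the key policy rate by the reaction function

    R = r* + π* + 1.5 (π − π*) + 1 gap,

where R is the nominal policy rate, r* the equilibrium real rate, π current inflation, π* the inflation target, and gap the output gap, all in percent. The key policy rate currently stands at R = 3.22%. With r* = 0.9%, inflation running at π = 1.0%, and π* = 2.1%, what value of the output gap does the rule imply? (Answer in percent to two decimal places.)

1.87%

1 gap = 3.22 − 0.9 − 2.1 − 1.5 × (1.0 − 2.1) = 1.87
gap = 1.87 / 1 = 1.87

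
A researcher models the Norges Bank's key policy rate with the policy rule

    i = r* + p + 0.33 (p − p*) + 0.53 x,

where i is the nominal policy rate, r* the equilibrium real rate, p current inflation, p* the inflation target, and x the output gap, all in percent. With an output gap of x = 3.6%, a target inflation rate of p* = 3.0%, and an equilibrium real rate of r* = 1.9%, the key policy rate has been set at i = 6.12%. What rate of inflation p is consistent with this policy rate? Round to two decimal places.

2.48%

Collecting p: i = r* + (1 + 0.33) p − 0.33 p* + 0.53 x
1.33 p = 6.12 − 1.9 + 0.33 × 3.0 − 0.53 × 3.6 = 3.302
p = 3.302 / 1.33 = 2.48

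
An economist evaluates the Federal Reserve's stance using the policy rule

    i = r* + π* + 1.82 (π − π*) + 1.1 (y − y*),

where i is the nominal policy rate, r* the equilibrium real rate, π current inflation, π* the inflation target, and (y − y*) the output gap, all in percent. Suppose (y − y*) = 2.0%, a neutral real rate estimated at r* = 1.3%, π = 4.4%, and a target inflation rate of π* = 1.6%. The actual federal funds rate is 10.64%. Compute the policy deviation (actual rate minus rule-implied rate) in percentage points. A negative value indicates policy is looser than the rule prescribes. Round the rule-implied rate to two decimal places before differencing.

i = 1.3 + 1.6 + 1.82 × (4.4 − 1.6) + 1.1 × 2.0
   = 1.3 + 1.6 + 5.096 + 2.2 = 10.20
Deviation = 10.64 − 10.20 = 0.44 pp.

0.44 pp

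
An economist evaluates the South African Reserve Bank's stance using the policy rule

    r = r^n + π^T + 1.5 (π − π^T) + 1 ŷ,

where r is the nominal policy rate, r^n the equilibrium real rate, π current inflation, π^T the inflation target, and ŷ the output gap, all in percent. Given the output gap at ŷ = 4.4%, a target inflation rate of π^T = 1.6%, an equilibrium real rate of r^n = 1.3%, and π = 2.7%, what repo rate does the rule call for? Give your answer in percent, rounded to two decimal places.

r = 1.3 + 1.6 + 1.5 × (2.7 − 1.6) + 1 × 4.4
   = 1.3 + 1.6 + 1.65 + 4.4 = 8.95

8.95%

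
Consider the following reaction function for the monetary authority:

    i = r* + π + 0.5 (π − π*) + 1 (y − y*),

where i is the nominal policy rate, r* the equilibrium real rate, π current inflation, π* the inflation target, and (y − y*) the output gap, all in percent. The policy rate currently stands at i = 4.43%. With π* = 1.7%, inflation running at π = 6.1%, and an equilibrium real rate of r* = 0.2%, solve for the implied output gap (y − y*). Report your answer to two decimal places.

-4.07%

1 (y − y*) = 4.43 − 0.2 − 6.1 − 0.5 × (6.1 − 1.7) = -4.07
(y − y*) = -4.07 / 1 = -4.07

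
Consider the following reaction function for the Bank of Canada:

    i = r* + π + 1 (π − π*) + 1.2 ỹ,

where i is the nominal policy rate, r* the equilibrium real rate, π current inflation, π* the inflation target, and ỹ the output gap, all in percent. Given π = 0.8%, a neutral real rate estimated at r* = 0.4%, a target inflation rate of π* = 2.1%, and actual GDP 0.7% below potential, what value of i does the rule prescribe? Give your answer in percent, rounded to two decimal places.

-0.94%

Output 0.7% below potential → ỹ = -0.7.
i = 0.4 + 0.8 + 1 × (0.8 − 2.1) + 1.2 × (-0.7)
   = 0.4 + 0.8 − 1.3 − 0.84 = -0.94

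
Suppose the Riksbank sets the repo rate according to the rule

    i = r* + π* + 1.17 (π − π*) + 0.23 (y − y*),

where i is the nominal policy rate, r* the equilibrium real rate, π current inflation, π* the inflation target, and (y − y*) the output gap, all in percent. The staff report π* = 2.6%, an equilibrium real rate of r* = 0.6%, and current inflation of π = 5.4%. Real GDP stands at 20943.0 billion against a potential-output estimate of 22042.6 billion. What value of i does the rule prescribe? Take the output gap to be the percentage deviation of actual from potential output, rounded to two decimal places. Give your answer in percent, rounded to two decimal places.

5.33%

Output gap = 100 × (20943.0 − 22042.6) / 22042.6 = -4.99%.
i = 0.60 + 2.60 + 1.17 × (5.40 − 2.60) + 0.23 × (-4.99)
   = 0.60 + 2.6 + 3.276 − 1.1477 = 5.33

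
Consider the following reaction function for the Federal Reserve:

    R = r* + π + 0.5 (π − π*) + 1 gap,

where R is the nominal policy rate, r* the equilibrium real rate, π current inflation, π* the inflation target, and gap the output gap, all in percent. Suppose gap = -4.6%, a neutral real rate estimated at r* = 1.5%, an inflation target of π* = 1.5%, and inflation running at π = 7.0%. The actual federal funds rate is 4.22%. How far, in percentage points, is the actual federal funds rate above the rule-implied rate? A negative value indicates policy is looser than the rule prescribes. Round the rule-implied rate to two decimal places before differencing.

-2.43 pp

R = 1.5 + 7.0 + 0.5 × (7.0 − 1.5) + 1 × (-4.6)
   = 1.5 + 7 + 2.75 − 4.6 = 6.65
Deviation = 4.22 − 6.65 = -2.43 pp.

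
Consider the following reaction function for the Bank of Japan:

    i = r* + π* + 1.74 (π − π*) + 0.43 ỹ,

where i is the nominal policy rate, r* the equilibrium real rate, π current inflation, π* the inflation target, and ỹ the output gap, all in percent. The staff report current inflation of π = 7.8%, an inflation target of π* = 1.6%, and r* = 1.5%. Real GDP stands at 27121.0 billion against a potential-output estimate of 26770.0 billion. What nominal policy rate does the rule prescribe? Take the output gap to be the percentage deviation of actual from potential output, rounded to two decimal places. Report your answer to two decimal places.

Output gap = 100 × (27121.0 − 26770.0) / 26770.0 = 1.31%.
i = 1.50 + 1.60 + 1.74 × (7.80 − 1.60) + 0.43 × 1.31
   = 1.50 + 1.6 + 10.788 + 0.5633 = 14.45

14.45%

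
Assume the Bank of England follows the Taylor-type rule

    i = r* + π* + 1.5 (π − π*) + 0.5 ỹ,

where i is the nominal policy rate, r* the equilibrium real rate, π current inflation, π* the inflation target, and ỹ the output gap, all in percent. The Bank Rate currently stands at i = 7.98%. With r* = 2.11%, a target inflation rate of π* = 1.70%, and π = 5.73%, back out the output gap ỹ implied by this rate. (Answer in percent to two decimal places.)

0.5 ỹ = 7.98 − 2.11 − 1.70 − 1.5 × (5.73 − 1.70) = -1.875
ỹ = -1.875 / 0.5 = -3.75

-3.75%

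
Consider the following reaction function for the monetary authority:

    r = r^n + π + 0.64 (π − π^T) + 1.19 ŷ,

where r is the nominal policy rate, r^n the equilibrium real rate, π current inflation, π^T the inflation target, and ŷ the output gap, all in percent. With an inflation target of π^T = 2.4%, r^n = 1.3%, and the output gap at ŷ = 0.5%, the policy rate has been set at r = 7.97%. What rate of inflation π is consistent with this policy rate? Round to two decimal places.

Collecting π: r = r^n + (1 + 0.64) π − 0.64 π^T + 1.19 ŷ
1.64 π = 7.97 − 1.3 + 0.64 × 2.4 − 1.19 × 0.5 = 7.611
π = 7.611 / 1.64 = 4.64

4.64%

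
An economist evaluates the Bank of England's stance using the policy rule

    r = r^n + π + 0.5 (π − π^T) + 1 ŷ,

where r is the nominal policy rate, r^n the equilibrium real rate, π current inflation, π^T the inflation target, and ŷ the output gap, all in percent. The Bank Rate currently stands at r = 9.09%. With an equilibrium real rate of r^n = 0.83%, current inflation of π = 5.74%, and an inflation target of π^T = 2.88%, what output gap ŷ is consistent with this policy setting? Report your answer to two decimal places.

1 ŷ = 9.09 − 0.83 − 5.74 − 0.5 × (5.74 − 2.88) = 1.09
ŷ = 1.09 / 1 = 1.09

1.09%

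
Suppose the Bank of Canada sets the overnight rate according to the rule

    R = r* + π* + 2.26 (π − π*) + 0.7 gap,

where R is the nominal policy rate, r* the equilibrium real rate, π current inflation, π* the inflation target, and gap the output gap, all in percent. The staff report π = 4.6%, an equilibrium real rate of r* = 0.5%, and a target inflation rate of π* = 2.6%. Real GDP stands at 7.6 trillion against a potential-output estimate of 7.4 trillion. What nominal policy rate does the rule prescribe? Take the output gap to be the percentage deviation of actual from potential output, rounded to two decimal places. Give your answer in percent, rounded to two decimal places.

9.51%

Output gap = 100 × (7.6 − 7.4) / 7.4 = 2.70%.
R = 0.50 + 2.60 + 2.26 × (4.60 − 2.60) + 0.7 × 2.70
   = 0.50 + 2.6 + 4.52 + 1.89 = 9.51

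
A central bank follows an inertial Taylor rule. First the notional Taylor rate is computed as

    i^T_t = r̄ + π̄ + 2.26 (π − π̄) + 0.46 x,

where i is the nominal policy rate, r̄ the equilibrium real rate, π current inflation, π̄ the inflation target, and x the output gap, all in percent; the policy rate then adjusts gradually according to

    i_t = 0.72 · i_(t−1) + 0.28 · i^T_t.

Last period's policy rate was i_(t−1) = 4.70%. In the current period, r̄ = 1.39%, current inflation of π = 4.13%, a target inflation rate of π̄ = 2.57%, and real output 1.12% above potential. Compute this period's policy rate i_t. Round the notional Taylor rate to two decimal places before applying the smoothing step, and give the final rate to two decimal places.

5.62%

Output 1.12% above potential → x = 1.12.
i^T_t = 1.39 + 2.57 + 2.26 × (4.13 − 2.57) + 0.46 × 1.12
   = 1.39 + 2.57 + 3.5256 + 0.5152 = 8.00
i_t = 0.72 × 4.70 + 0.28 × 8.00 = 3.384 + 2.24 = 5.62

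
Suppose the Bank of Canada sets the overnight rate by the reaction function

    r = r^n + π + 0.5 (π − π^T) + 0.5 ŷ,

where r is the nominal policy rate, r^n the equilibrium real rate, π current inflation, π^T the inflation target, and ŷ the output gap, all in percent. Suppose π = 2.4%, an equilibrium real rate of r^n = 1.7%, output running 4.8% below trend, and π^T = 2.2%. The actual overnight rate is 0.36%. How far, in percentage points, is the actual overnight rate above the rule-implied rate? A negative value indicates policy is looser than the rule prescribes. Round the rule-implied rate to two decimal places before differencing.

Output 4.8% below potential → ŷ = -4.8.
r = 1.7 + 2.4 + 0.5 × (2.4 − 2.2) + 0.5 × (-4.8)
   = 1.7 + 2.4 + 0.1 − 2.4 = 1.80
Deviation = 0.36 − 1.80 = -1.44 pp.

-1.44 pp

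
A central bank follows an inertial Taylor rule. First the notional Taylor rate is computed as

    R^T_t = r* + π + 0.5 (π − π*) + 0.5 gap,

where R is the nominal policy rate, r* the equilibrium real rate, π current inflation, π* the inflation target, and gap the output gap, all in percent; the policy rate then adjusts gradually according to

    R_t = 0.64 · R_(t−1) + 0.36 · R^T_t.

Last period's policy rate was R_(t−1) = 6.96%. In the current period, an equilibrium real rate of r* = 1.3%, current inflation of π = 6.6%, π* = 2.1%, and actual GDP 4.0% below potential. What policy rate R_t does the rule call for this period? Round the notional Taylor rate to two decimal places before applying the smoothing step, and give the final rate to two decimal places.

7.39%

Output 4.0% below potential → gap = -4.0.
R^T_t = 1.3 + 6.6 + 0.5 × (6.6 − 2.1) + 0.5 × (-4.0)
   = 1.3 + 6.6 + 2.25 − 2 = 8.15
R_t = 0.64 × 6.96 + 0.36 × 8.15 = 4.4544 + 2.934 = 7.39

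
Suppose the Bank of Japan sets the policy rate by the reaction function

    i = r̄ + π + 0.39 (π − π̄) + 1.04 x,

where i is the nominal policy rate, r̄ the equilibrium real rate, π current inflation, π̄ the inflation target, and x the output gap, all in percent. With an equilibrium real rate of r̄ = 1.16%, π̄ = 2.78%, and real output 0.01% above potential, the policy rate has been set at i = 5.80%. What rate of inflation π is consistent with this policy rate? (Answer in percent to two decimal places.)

4.11%

Output 0.01% above potential → x = 0.01.
Collecting π: i = r̄ + (1 + 0.39) π − 0.39 π̄ + 1.04 x
1.39 π = 5.80 − 1.16 + 0.39 × 2.78 − 1.04 × 0.01 = 5.7138
π = 5.7138 / 1.39 = 4.11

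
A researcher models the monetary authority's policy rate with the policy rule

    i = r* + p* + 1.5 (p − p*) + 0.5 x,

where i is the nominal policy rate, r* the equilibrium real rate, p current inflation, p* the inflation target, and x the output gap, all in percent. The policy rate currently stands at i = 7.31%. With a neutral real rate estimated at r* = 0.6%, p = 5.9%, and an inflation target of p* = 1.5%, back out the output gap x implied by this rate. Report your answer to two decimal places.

-2.78%

0.5 x = 7.31 − 0.6 − 1.5 − 1.5 × (5.9 − 1.5) = -1.39
x = -1.39 / 0.5 = -2.78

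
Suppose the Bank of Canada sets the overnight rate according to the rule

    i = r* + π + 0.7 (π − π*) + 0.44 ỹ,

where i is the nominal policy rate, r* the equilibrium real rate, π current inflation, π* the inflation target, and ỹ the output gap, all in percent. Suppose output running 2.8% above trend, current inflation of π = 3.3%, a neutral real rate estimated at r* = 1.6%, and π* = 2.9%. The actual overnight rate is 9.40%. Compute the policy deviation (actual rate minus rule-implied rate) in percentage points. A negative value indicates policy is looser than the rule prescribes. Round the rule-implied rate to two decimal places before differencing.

2.99 pp

Output 2.8% above potential → ỹ = 2.8.
i = 1.6 + 3.3 + 0.7 × (3.3 − 2.9) + 0.44 × 2.8
   = 1.6 + 3.3 + 0.28 + 1.232 = 6.41
Deviation = 9.40 − 6.41 = 2.99 pp.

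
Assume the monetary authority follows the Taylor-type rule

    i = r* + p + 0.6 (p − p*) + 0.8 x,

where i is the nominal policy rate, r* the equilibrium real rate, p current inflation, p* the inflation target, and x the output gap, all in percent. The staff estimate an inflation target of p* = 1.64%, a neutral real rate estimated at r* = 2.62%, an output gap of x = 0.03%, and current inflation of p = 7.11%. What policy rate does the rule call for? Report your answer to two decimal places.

13.04%

i = 2.62 + 7.11 + 0.6 × (7.11 − 1.64) + 0.8 × 0.03
   = 2.62 + 7.11 + 3.282 + 0.024 = 13.04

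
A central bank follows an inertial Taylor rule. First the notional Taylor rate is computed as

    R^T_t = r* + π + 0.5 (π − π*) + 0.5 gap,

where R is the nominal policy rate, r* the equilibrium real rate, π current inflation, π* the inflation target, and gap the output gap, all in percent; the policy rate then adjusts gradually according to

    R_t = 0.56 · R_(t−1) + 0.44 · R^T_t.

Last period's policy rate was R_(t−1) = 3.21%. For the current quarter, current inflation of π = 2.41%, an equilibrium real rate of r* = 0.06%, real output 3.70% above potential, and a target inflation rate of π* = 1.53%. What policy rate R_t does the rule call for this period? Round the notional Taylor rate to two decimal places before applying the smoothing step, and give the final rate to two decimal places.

3.89%

Output 3.70% above potential → gap = 3.70.
R^T_t = 0.06 + 2.41 + 0.5 × (2.41 − 1.53) + 0.5 × 3.70
   = 0.06 + 2.41 + 0.44 + 1.85 = 4.76
R_t = 0.56 × 3.21 + 0.44 × 4.76 = 1.7976 + 2.0944 = 3.89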